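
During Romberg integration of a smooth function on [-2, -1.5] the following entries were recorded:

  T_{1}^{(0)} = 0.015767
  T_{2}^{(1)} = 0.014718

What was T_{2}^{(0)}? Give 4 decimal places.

From T_{2}^{(1)} = (4·T_{2}^{(0)} − T_{1}^{(0)})/3, solve for T_{2}^{(0)}:
4·T_{2}^{(0)} = 3·0.014718 + 0.015767 = 0.059921
T_{2}^{(0)} = 0.014980

0.0150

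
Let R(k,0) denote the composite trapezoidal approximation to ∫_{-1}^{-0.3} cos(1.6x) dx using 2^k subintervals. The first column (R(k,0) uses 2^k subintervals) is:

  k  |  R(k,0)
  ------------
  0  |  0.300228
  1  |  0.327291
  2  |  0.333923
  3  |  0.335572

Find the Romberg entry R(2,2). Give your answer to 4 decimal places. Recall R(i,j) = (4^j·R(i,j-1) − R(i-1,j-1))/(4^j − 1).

0.3361

R(1,1) = 0.327291 + (0.327291 − 0.300228)/3 = 0.336312
R(2,1) = (4·0.333923 − 0.327291) / 3 = 0.336134
R(2,2) = (16·0.336134 − 0.336312) / 15 = 0.336122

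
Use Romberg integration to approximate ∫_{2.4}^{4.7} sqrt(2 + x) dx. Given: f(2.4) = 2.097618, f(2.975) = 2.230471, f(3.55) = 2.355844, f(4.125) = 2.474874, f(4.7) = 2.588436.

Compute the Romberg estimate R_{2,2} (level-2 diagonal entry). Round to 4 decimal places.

5.4087

R_{0,0} (trapezoid, 1 panel, h=2.3000): 5.388962
R_{1,0} (trapezoid, 2 panels, h=1.1500): 5.403702
R_{2,0} (trapezoid, 4 panels, h=0.5750): 5.407424
R_{1,1} = 5.403702 + (5.403702 − 5.388962)/3 = 5.408615
R_{2,1} = 5.407424 + (5.407424 − 5.403702)/3 = 5.408665
R_{2,2} = 5.408665 + (5.408665 − 5.408615)/15 = 5.408668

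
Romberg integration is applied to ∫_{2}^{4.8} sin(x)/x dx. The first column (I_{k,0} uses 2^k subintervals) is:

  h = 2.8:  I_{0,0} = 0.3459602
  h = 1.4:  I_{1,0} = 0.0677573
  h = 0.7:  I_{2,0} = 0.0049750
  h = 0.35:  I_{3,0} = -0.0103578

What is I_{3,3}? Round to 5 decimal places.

I_{1,1} = (4·0.0677573 − 0.3459602) / 3 = -0.0249770
I_{2,1} = 0.0049750 + (0.0049750 − 0.0677573)/3 = -0.0159524
I_{3,1} = -0.0103578 + (-0.0103578 − 0.0049750)/3 = -0.0154687
I_{2,2} = (16·(-0.0159524) − (-0.0249770)) / 15 = -0.0153508
I_{3,2} = -0.0154687 + (-0.0154687 − (-0.0159524))/15 = -0.0154365
I_{3,3} = (64·(-0.0154365) − (-0.0153508)) / 63 = -0.0154379
(Column j=1 coincides with Simpson's rule on the same nodes.)

-0.01544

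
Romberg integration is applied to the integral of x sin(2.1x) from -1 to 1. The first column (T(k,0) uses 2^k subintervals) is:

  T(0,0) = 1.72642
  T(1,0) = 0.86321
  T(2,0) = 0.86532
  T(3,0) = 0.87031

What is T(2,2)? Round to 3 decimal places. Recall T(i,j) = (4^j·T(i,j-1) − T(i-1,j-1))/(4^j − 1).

T(1,1) = (4·0.86321 − 1.72642) / 3 = 0.57547
T(2,1) = 0.86532 + (0.86532 − 0.86321)/3 = 0.86602
T(2,2) = (16·0.86602 − 0.57547) / 15 = 0.88539

0.885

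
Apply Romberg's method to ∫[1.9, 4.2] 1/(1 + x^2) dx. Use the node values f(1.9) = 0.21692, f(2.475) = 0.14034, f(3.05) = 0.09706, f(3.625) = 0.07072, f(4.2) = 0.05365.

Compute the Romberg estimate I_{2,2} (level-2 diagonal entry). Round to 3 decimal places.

I_{0,0} (trapezoid, 1 panel, h=2.3000): 0.31116
I_{1,0} (trapezoid, 2 panels, h=1.1500): 0.26720
I_{2,0} (trapezoid, 4 panels, h=0.5750): 0.25496
I_{1,1} = 0.26720 + (0.26720 − 0.31116)/3 = 0.25255
I_{2,1} = 0.25496 + (0.25496 − 0.26720)/3 = 0.25088
I_{2,2} = 0.25088 + (0.25088 − 0.25255)/15 = 0.25077

0.251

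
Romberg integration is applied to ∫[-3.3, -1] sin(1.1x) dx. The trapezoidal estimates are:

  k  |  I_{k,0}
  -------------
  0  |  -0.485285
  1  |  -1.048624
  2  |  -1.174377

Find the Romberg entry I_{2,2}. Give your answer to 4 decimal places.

-1.2150

Richardson extrapolation on the trapezoidal column (denominator 4−1=3):
I_{1,1} = -1.048624 + (-1.048624 − (-0.485285))/3 = -1.236404
I_{2,1} = -1.174377 + (-1.174377 − (-1.048624))/3 = -1.216295
I_{2,2} = (16·(-1.216295) − (-1.236404)) / 15 = -1.214954
(Column j=1 coincides with Simpson's rule on the same nodes.)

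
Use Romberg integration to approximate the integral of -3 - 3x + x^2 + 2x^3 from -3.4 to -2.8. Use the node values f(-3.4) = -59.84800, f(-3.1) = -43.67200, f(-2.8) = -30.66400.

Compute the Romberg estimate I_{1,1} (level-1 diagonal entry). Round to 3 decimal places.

I_{0,0} (trapezoid, 1 panel, h=0.6000): -27.15360
I_{1,0} (trapezoid, 2 panels, h=0.3000): -26.67840
I_{1,1} = -26.67840 + (-26.67840 − (-27.15360))/3 = -26.52000

-26.520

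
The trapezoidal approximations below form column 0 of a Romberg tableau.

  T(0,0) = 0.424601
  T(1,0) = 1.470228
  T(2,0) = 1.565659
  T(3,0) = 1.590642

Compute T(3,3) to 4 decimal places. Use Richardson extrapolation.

1.5993

Richardson extrapolation on the trapezoidal column (denominator 4−1=3):
T(1,1) = 1.470228 + (1.470228 − 0.424601)/3 = 1.818770
T(2,1) = (4·1.565659 − 1.470228) / 3 = 1.597469
T(3,1) = (4·1.590642 − 1.565659) / 3 = 1.598970
T(2,2) = (16·1.597469 − 1.818770) / 15 = 1.582716
T(3,2) = (16·1.598970 − 1.597469) / 15 = 1.599070
T(3,3) = (64·1.599070 − 1.582716) / 63 = 1.599330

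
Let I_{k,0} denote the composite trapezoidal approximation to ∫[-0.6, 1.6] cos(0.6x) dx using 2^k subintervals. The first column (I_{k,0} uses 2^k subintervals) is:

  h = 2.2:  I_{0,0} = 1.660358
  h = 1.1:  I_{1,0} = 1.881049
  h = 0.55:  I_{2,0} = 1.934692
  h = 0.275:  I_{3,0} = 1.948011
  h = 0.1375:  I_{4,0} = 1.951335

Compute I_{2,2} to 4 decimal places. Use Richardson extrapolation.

1.9524

Richardson extrapolation on the trapezoidal column (denominator 4−1=3):
I_{1,1} = (4·1.881049 − 1.660358) / 3 = 1.954613
I_{2,1} = 1.934692 + (1.934692 − 1.881049)/3 = 1.952573
I_{2,2} = 1.952573 + (1.952573 − 1.954613)/15 = 1.952437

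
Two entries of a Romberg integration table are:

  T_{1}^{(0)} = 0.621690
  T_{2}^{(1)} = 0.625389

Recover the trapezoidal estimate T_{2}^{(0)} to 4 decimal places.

From T_{2}^{(1)} = (4·T_{2}^{(0)} − T_{1}^{(0)})/3, solve for T_{2}^{(0)}:
4·T_{2}^{(0)} = 3·0.625389 + 0.621690 = 2.497857
T_{2}^{(0)} = 0.624464

0.6245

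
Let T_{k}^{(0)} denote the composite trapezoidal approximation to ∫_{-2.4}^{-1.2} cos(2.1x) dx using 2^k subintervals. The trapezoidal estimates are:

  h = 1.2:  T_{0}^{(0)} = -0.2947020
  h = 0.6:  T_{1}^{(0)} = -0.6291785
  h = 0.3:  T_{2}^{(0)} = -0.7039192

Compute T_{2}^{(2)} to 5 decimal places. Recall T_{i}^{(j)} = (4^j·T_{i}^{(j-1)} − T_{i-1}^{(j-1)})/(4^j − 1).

-0.72804

Richardson extrapolation on the trapezoidal column (denominator 4−1=3):
T_{1}^{(1)} = (4·(-0.6291785) − (-0.2947020)) / 3 = -0.7406707
T_{2}^{(1)} = (4·(-0.7039192) − (-0.6291785)) / 3 = -0.7288328
T_{2}^{(2)} = (16·(-0.7288328) − (-0.7406707)) / 15 = -0.7280436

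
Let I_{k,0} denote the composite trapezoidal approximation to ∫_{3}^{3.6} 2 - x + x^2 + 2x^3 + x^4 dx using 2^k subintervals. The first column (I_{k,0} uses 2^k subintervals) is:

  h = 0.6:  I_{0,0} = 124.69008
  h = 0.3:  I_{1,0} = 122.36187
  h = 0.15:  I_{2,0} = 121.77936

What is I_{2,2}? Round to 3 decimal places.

Richardson extrapolation on the trapezoidal column (denominator 4−1=3):
I_{1,1} = 122.36187 + (122.36187 − 124.69008)/3 = 121.58580
I_{2,1} = (4·121.77936 − 122.36187) / 3 = 121.58519
I_{2,2} = 121.58519 + (121.58519 − 121.58580)/15 = 121.58515

121.585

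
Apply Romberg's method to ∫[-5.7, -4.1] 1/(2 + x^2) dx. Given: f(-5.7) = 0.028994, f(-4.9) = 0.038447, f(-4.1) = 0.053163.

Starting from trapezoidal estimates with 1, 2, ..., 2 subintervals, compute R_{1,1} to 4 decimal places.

R_{0,0} (trapezoid, 1 panel, h=1.6000): 0.065726
R_{1,0} (trapezoid, 2 panels, h=0.8000): 0.063620
R_{1,1} = 0.063620 + (0.063620 − 0.065726)/3 = 0.062918

0.0629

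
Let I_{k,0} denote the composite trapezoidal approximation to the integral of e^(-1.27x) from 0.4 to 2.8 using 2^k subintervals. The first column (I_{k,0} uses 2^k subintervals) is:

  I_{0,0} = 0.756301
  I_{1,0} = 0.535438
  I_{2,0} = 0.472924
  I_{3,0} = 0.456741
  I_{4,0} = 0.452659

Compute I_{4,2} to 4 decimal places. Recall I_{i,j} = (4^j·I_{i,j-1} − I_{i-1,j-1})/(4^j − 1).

0.4513

Richardson extrapolation on the trapezoidal column (denominator 4−1=3):
I_{3,1} = (4·0.456741 − 0.472924) / 3 = 0.451347
I_{4,1} = 0.452659 + (0.452659 − 0.456741)/3 = 0.451298
I_{4,2} = (16·0.451298 − 0.451347) / 15 = 0.451295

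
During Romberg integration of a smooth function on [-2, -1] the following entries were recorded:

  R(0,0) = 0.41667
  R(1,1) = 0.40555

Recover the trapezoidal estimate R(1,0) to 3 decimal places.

0.408

From R(1,1) = (4·R(1,0) − R(0,0))/3, solve for R(1,0):
4·R(1,0) = 3·0.40555 + 0.41667 = 1.63332
R(1,0) = 0.40833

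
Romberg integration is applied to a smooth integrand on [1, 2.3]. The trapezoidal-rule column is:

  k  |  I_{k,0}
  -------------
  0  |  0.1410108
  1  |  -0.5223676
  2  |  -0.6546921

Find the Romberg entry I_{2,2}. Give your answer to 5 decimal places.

Richardson extrapolation on the trapezoidal column (denominator 4−1=3):
I_{1,1} = (4·(-0.5223676) − 0.1410108) / 3 = -0.7434937
I_{2,1} = (4·(-0.6546921) − (-0.5223676)) / 3 = -0.6988003
I_{2,2} = -0.6988003 + (-0.6988003 − (-0.7434937))/15 = -0.6958207
(Column j=1 coincides with Simpson's rule on the same nodes.)

-0.69582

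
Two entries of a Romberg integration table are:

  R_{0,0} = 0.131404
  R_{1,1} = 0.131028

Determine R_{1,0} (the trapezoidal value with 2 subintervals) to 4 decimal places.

0.1311

From R_{1,1} = (4·R_{1,0} − R_{0,0})/3, solve for R_{1,0}:
4·R_{1,0} = 3·0.131028 + 0.131404 = 0.524488
R_{1,0} = 0.131122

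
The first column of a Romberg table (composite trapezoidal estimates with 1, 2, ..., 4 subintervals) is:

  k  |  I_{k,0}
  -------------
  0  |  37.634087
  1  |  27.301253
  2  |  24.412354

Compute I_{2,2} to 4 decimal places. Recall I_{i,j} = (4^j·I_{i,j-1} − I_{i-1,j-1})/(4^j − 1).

23.4222

Richardson extrapolation on the trapezoidal column (denominator 4−1=3):
I_{1,1} = (4·27.301253 − 37.634087) / 3 = 23.856975
I_{2,1} = 24.412354 + (24.412354 − 27.301253)/3 = 23.449388
I_{2,2} = 23.449388 + (23.449388 − 23.856975)/15 = 23.422216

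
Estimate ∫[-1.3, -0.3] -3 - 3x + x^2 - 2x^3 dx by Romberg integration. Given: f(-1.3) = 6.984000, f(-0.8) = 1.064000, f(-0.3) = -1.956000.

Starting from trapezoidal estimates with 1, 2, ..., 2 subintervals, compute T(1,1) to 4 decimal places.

1.5473

T(0,0) (trapezoid, 1 panel, h=1.0000): 2.514000
T(1,0) (trapezoid, 2 panels, h=0.5000): 1.789000
T(1,1) = 1.789000 + (1.789000 − 2.514000)/3 = 1.547333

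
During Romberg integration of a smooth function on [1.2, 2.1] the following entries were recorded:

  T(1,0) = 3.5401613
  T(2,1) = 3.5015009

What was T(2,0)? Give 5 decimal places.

3.51117

From T(2,1) = (4·T(2,0) − T(1,0))/3, solve for T(2,0):
4·T(2,0) = 3·3.5015009 + 3.5401613 = 14.0446640
T(2,0) = 3.5111660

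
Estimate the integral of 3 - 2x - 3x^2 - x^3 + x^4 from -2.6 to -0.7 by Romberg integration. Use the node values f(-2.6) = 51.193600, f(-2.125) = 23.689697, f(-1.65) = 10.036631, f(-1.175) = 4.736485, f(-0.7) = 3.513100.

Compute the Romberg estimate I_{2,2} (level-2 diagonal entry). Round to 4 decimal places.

I_{0,0} (trapezoid, 1 panel, h=1.9000): 51.971365
I_{1,0} (trapezoid, 2 panels, h=0.9500): 35.520482
I_{2,0} (trapezoid, 4 panels, h=0.4750): 31.262677
I_{1,1} = 35.520482 + (35.520482 − 51.971365)/3 = 30.036854
I_{2,1} = 31.262677 + (31.262677 − 35.520482)/3 = 29.843409
I_{2,2} = 29.843409 + (29.843409 − 30.036854)/15 = 29.830513

29.8305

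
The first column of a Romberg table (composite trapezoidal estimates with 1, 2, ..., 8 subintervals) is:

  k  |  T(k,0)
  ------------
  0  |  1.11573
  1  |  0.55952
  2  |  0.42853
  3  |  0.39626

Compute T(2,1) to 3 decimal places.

0.385

Richardson extrapolation on the trapezoidal column (denominator 4−1=3):
T(2,1) = (4·0.42853 − 0.55952) / 3 = 0.38487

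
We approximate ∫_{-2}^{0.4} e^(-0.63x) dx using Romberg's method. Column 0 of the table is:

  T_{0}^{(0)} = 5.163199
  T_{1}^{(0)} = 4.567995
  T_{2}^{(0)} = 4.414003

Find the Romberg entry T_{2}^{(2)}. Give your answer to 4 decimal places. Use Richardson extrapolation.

4.3622

Richardson extrapolation on the trapezoidal column (denominator 4−1=3):
T_{1}^{(1)} = 4.567995 + (4.567995 − 5.163199)/3 = 4.369594
T_{2}^{(1)} = (4·4.414003 − 4.567995) / 3 = 4.362672
T_{2}^{(2)} = (16·4.362672 − 4.369594) / 15 = 4.362211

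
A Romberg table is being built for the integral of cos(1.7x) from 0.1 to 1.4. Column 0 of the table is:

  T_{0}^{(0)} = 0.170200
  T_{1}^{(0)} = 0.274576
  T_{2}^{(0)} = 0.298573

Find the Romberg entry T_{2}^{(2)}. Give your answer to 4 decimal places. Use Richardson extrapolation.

0.3064

Richardson extrapolation on the trapezoidal column (denominator 4−1=3):
T_{1}^{(1)} = (4·0.274576 − 0.170200) / 3 = 0.309368
T_{2}^{(1)} = (4·0.298573 − 0.274576) / 3 = 0.306572
T_{2}^{(2)} = 0.306572 + (0.306572 − 0.309368)/15 = 0.306386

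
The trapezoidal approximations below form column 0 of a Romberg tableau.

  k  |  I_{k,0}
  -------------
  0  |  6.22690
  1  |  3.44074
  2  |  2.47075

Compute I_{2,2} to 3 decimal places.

Richardson extrapolation on the trapezoidal column (denominator 4−1=3):
I_{1,1} = 3.44074 + (3.44074 − 6.22690)/3 = 2.51202
I_{2,1} = 2.47075 + (2.47075 − 3.44074)/3 = 2.14742
I_{2,2} = (16·2.14742 − 2.51202) / 15 = 2.12311

2.123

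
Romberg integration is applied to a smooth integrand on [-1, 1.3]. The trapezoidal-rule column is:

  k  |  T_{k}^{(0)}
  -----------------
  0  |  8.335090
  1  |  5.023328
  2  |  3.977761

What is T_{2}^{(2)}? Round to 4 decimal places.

3.6099

T_{1}^{(1)} = (4·5.023328 − 8.335090) / 3 = 3.919407
T_{2}^{(1)} = (4·3.977761 − 5.023328) / 3 = 3.629239
T_{2}^{(2)} = 3.629239 + (3.629239 − 3.919407)/15 = 3.609894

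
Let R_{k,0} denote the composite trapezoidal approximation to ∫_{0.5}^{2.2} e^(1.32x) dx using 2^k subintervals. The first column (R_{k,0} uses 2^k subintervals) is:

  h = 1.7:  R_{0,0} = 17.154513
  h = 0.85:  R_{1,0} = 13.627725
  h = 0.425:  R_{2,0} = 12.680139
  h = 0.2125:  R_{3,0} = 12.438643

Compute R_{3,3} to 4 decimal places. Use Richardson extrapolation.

12.3577

R_{1,1} = (4·13.627725 − 17.154513) / 3 = 12.452129
R_{2,1} = 12.680139 + (12.680139 − 13.627725)/3 = 12.364277
R_{3,1} = (4·12.438643 − 12.680139) / 3 = 12.358144
R_{2,2} = (16·12.364277 − 12.452129) / 15 = 12.358420
R_{3,2} = 12.358144 + (12.358144 − 12.364277)/15 = 12.357735
R_{3,3} = 12.357735 + (12.357735 − 12.358420)/63 = 12.357724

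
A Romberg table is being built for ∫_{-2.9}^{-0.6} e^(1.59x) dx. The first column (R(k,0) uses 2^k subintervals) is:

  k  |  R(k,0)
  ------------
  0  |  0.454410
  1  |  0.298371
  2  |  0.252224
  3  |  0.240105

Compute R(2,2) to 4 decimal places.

0.2362

Richardson extrapolation on the trapezoidal column (denominator 4−1=3):
R(1,1) = 0.298371 + (0.298371 − 0.454410)/3 = 0.246358
R(2,1) = (4·0.252224 − 0.298371) / 3 = 0.236842
R(2,2) = (16·0.236842 − 0.246358) / 15 = 0.236208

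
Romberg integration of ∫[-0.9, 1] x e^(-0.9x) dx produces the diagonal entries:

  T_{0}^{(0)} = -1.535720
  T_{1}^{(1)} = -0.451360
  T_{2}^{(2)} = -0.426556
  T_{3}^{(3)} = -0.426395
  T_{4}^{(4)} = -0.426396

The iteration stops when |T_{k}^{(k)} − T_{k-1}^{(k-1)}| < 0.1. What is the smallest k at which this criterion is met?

|T_{1}^{(1)} − T_{0}^{(0)}| = 1.084360 ≥ 0.1
|T_{2}^{(2)} − T_{1}^{(1)}| = 0.024804 < 0.1

k = 2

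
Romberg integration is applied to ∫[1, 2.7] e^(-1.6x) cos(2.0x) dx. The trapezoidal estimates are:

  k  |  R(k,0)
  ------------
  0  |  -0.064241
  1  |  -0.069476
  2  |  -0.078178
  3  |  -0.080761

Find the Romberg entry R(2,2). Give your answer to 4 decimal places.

Richardson extrapolation on the trapezoidal column (denominator 4−1=3):
R(1,1) = -0.069476 + (-0.069476 − (-0.064241))/3 = -0.071221
R(2,1) = (4·(-0.078178) − (-0.069476)) / 3 = -0.081079
R(2,2) = -0.081079 + (-0.081079 − (-0.071221))/15 = -0.081736

-0.0817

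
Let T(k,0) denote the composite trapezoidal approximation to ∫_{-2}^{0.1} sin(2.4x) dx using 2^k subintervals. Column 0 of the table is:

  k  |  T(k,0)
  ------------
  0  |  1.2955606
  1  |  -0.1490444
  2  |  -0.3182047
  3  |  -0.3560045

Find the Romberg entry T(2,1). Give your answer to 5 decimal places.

-0.37459

Richardson extrapolation on the trapezoidal column (denominator 4−1=3):
T(2,1) = -0.3182047 + (-0.3182047 − (-0.1490444))/3 = -0.3745915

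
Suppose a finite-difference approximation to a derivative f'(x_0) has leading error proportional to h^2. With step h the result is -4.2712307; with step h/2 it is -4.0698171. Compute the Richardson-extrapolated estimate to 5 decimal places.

-4.00268

The leading error scales as h^2; refining by a factor of 2 reduces it by 2^2 = 4.
Extrapolated value = (4·A(h/2) − A(h)) / (4 − 1)
= (4·(-4.0698171) − (-4.2712307)) / 3
= -12.0080377 / 3 = -4.0026792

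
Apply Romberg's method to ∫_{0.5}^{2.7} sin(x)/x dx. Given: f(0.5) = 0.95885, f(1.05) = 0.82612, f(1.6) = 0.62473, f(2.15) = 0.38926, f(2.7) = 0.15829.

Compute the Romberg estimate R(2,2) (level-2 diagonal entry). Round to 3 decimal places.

1.325

R(0,0) (trapezoid, 1 panel, h=2.2000): 1.22885
R(1,0) (trapezoid, 2 panels, h=1.1000): 1.30163
R(2,0) (trapezoid, 4 panels, h=0.5500): 1.31927
R(1,1) = 1.30163 + (1.30163 − 1.22885)/3 = 1.32589
R(2,1) = 1.31927 + (1.31927 − 1.30163)/3 = 1.32515
R(2,2) = 1.32515 + (1.32515 − 1.32589)/15 = 1.32510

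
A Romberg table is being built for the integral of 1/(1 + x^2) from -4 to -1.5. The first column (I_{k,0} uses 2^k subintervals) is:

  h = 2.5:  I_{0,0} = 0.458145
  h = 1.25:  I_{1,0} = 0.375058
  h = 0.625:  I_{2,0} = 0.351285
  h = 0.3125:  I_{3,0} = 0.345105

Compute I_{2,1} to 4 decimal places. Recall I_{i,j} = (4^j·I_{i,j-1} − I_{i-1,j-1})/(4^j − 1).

0.3434

Richardson extrapolation on the trapezoidal column (denominator 4−1=3):
I_{2,1} = (4·0.351285 − 0.375058) / 3 = 0.343361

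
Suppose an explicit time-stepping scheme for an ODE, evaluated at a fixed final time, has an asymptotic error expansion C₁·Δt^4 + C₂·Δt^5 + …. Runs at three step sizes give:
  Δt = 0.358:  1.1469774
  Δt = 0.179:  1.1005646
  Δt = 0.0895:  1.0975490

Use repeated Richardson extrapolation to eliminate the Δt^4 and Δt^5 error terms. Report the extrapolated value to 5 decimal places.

1.09734

First eliminate the Δt^4 term (factor 2^4 = 16):
  B₁ = (16·1.1005646 − 1.1469774)/15 = 1.0974704
  B₂ = (16·1.0975490 − 1.1005646)/15 = 1.0973480
Then eliminate the Δt^5 term (factor 2^5 = 32):
  (32·1.0973480 − 1.0974704)/31 = 1.0973441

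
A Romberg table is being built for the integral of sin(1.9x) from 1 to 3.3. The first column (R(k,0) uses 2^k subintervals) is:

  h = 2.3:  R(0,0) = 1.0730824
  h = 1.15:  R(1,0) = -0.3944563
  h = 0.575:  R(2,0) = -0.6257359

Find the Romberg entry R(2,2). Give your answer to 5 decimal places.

Richardson extrapolation on the trapezoidal column (denominator 4−1=3):
R(1,1) = (4·(-0.3944563) − 1.0730824) / 3 = -0.8836359
R(2,1) = -0.6257359 + (-0.6257359 − (-0.3944563))/3 = -0.7028291
R(2,2) = -0.7028291 + (-0.7028291 − (-0.8836359))/15 = -0.6907753

-0.69078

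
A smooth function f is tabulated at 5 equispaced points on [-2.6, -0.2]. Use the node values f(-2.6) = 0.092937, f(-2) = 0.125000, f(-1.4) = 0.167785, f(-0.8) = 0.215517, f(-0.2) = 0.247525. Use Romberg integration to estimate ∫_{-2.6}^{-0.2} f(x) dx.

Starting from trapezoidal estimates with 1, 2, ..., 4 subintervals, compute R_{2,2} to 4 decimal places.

R_{0,0} (trapezoid, 1 panel, h=2.4000): 0.408554
R_{1,0} (trapezoid, 2 panels, h=1.2000): 0.405619
R_{2,0} (trapezoid, 4 panels, h=0.6000): 0.407120
R_{1,1} = 0.405619 + (0.405619 − 0.408554)/3 = 0.404641
R_{2,1} = 0.407120 + (0.407120 − 0.405619)/3 = 0.407620
R_{2,2} = 0.407620 + (0.407620 − 0.404641)/15 = 0.407819

0.4078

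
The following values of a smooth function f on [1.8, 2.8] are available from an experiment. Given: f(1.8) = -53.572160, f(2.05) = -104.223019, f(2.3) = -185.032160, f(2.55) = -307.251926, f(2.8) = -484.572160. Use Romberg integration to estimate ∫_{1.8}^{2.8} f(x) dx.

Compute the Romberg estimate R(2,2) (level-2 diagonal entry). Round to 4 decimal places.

R(0,0) (trapezoid, 1 panel, h=1.0000): -269.072160
R(1,0) (trapezoid, 2 panels, h=0.5000): -227.052160
R(2,0) (trapezoid, 4 panels, h=0.2500): -216.394816
R(1,1) = -227.052160 + (-227.052160 − (-269.072160))/3 = -213.045493
R(2,1) = -216.394816 + (-216.394816 − (-227.052160))/3 = -212.842368
R(2,2) = -212.842368 + (-212.842368 − (-213.045493))/15 = -212.828826

-212.8288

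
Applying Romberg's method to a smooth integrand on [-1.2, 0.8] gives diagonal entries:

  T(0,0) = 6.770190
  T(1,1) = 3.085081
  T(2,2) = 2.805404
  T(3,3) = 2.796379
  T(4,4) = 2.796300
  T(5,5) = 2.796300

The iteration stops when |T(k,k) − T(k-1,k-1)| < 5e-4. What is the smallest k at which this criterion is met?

k = 4

|T(1,1) − T(0,0)| = 3.685109 ≥ 5e-4
|T(2,2) − T(1,1)| = 0.279677 ≥ 5e-4
|T(3,3) − T(2,2)| = 0.009025 ≥ 5e-4
|T(4,4) − T(3,3)| = 0.000079 < 5e-4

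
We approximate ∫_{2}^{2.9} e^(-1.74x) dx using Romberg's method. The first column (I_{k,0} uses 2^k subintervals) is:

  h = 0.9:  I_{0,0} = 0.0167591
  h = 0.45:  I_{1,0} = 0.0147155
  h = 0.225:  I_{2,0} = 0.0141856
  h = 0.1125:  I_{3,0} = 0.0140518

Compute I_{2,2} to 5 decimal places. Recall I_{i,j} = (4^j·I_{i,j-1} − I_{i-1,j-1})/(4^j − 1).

Richardson extrapolation on the trapezoidal column (denominator 4−1=3):
I_{1,1} = (4·0.0147155 − 0.0167591) / 3 = 0.0140343
I_{2,1} = 0.0141856 + (0.0141856 − 0.0147155)/3 = 0.0140090
I_{2,2} = (16·0.0140090 − 0.0140343) / 15 = 0.0140073

0.01401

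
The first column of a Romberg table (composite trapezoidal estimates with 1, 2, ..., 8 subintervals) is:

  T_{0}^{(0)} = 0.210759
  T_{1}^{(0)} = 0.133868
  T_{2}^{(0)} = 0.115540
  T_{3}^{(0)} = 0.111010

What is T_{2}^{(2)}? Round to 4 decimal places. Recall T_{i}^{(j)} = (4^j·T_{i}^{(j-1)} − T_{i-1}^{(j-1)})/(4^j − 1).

0.1095

Richardson extrapolation on the trapezoidal column (denominator 4−1=3):
T_{1}^{(1)} = (4·0.133868 − 0.210759) / 3 = 0.108238
T_{2}^{(1)} = (4·0.115540 − 0.133868) / 3 = 0.109431
T_{2}^{(2)} = 0.109431 + (0.109431 − 0.108238)/15 = 0.109511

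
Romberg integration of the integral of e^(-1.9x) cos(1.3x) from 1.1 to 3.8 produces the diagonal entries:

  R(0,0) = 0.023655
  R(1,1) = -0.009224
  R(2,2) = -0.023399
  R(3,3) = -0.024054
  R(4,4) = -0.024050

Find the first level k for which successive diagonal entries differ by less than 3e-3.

k = 3

|R(1,1) − R(0,0)| = 0.032879 ≥ 3e-3
|R(2,2) − R(1,1)| = 0.014175 ≥ 3e-3
|R(3,3) − R(2,2)| = 0.000655 < 3e-3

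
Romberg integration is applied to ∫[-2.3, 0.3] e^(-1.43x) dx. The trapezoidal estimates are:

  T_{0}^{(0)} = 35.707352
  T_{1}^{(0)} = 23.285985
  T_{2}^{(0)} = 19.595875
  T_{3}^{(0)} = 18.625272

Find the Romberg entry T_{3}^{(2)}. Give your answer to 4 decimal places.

T_{2}^{(1)} = 19.595875 + (19.595875 − 23.285985)/3 = 18.365838
T_{3}^{(1)} = (4·18.625272 − 19.595875) / 3 = 18.301738
T_{3}^{(2)} = (16·18.301738 − 18.365838) / 15 = 18.297465
(Column j=1 coincides with Simpson's rule on the same nodes.)

18.2975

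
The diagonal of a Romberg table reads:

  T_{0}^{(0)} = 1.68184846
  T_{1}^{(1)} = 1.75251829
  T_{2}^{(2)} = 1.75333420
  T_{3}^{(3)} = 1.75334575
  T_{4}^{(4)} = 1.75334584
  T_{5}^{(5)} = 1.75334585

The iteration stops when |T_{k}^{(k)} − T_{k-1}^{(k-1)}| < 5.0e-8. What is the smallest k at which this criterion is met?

k = 5

|T_{1}^{(1)} − T_{0}^{(0)}| = 0.07066983 ≥ 5.0e-8
|T_{2}^{(2)} − T_{1}^{(1)}| = 0.00081591 ≥ 5.0e-8
|T_{3}^{(3)} − T_{2}^{(2)}| = 0.00001155 ≥ 5.0e-8
|T_{4}^{(4)} − T_{3}^{(3)}| = 0.00000009 ≥ 5.0e-8
|T_{5}^{(5)} − T_{4}^{(4)}| = 0.00000001 < 5.0e-8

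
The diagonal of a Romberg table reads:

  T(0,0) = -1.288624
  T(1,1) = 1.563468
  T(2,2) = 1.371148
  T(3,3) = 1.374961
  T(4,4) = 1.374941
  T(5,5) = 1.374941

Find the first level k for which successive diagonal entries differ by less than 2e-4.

k = 4

|T(1,1) − T(0,0)| = 2.852092 ≥ 2e-4
|T(2,2) − T(1,1)| = 0.192320 ≥ 2e-4
|T(3,3) − T(2,2)| = 0.003813 ≥ 2e-4
|T(4,4) − T(3,3)| = 0.000020 < 2e-4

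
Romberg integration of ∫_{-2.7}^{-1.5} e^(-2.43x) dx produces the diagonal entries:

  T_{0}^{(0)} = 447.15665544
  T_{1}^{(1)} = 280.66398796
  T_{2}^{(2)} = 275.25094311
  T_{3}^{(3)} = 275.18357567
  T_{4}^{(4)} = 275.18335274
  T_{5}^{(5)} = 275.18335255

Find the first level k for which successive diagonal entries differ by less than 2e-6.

|T_{1}^{(1)} − T_{0}^{(0)}| = 166.49266748 ≥ 2e-6
|T_{2}^{(2)} − T_{1}^{(1)}| = 5.41304485 ≥ 2e-6
|T_{3}^{(3)} − T_{2}^{(2)}| = 0.06736744 ≥ 2e-6
|T_{4}^{(4)} − T_{3}^{(3)}| = 0.00022293 ≥ 2e-6
|T_{5}^{(5)} − T_{4}^{(4)}| = 0.00000019 < 2e-6

k = 5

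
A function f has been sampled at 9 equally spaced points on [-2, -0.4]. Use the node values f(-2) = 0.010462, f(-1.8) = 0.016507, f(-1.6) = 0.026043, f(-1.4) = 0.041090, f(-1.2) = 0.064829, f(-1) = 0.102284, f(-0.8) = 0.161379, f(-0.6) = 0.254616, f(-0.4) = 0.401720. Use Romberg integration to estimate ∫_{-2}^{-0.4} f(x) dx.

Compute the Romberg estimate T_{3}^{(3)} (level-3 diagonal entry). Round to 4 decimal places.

0.1716

T_{0}^{(0)} (trapezoid, 1 panel, h=1.6000): 0.329746
T_{1}^{(0)} (trapezoid, 2 panels, h=0.8000): 0.216736
T_{2}^{(0)} (trapezoid, 4 panels, h=0.4000): 0.183337
T_{3}^{(0)} (trapezoid, 8 panels, h=0.2000): 0.174568
T_{1}^{(1)} = 0.216736 + (0.216736 − 0.329746)/3 = 0.179066
T_{2}^{(1)} = 0.183337 + (0.183337 − 0.216736)/3 = 0.172204
T_{3}^{(1)} = 0.174568 + (0.174568 − 0.183337)/3 = 0.171645
T_{2}^{(2)} = 0.172204 + (0.172204 − 0.179066)/15 = 0.171747
T_{3}^{(2)} = 0.171645 + (0.171645 − 0.172204)/15 = 0.171608
T_{3}^{(3)} = 0.171608 + (0.171608 − 0.171747)/63 = 0.171606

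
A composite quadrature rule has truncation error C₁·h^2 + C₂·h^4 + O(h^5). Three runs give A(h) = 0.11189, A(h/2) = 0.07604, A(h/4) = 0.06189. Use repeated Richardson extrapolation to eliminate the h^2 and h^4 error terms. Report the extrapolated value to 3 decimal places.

First eliminate the h^2 term (factor 2^2 = 4):
  B₁ = (4·0.07604 − 0.11189)/3 = 0.06409
  B₂ = (4·0.06189 − 0.07604)/3 = 0.05717
Then eliminate the h^4 term (factor 2^4 = 16):
  (16·0.05717 − 0.06409)/15 = 0.05671

0.057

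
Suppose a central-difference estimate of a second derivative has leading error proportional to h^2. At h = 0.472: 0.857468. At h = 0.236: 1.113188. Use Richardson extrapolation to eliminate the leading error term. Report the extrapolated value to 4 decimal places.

Extrapolated value = (4·A(h/2) − A(h)) / (4 − 1)
= (4·1.113188 − 0.857468) / 3
= 3.595284 / 3 = 1.198428

1.1984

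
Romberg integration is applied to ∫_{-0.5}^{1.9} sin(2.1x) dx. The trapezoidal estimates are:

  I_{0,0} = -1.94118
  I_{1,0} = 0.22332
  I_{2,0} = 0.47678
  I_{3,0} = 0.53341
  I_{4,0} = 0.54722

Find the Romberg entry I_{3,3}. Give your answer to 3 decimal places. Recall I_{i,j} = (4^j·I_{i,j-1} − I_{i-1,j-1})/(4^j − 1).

Richardson extrapolation on the trapezoidal column (denominator 4−1=3):
I_{1,1} = (4·0.22332 − (-1.94118)) / 3 = 0.94482
I_{2,1} = (4·0.47678 − 0.22332) / 3 = 0.56127
I_{3,1} = (4·0.53341 − 0.47678) / 3 = 0.55229
I_{2,2} = (16·0.56127 − 0.94482) / 15 = 0.53570
I_{3,2} = 0.55229 + (0.55229 − 0.56127)/15 = 0.55169
I_{3,3} = (64·0.55169 − 0.53570) / 63 = 0.55194

0.552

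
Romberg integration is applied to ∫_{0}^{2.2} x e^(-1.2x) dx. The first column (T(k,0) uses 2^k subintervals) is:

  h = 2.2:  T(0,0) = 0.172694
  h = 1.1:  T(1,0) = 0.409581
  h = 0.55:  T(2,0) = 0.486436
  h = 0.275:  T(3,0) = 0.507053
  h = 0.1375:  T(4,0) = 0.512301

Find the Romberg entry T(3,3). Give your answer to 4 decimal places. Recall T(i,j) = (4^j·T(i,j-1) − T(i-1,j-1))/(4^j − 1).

0.5141

Richardson extrapolation on the trapezoidal column (denominator 4−1=3):
T(1,1) = (4·0.409581 − 0.172694) / 3 = 0.488543
T(2,1) = 0.486436 + (0.486436 − 0.409581)/3 = 0.512054
T(3,1) = 0.507053 + (0.507053 − 0.486436)/3 = 0.513925
T(2,2) = 0.512054 + (0.512054 − 0.488543)/15 = 0.513621
T(3,2) = (16·0.513925 − 0.512054) / 15 = 0.514050
T(3,3) = 0.514050 + (0.514050 − 0.513621)/63 = 0.514057
(Column j=1 coincides with Simpson's rule on the same nodes.)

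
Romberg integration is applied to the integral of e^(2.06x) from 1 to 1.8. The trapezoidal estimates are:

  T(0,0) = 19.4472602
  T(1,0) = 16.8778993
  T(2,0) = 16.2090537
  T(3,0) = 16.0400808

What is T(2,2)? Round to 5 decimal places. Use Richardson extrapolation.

15.98375

Richardson extrapolation on the trapezoidal column (denominator 4−1=3):
T(1,1) = (4·16.8778993 − 19.4472602) / 3 = 16.0214457
T(2,1) = (4·16.2090537 − 16.8778993) / 3 = 15.9861052
T(2,2) = (16·15.9861052 − 16.0214457) / 15 = 15.9837492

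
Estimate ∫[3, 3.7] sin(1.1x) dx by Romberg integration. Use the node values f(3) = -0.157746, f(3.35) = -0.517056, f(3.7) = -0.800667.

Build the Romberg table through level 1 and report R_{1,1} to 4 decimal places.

-0.3531

R_{0,0} (trapezoid, 1 panel, h=0.7000): -0.335445
R_{1,0} (trapezoid, 2 panels, h=0.3500): -0.348692
R_{1,1} = -0.348692 + (-0.348692 − (-0.335445))/3 = -0.353108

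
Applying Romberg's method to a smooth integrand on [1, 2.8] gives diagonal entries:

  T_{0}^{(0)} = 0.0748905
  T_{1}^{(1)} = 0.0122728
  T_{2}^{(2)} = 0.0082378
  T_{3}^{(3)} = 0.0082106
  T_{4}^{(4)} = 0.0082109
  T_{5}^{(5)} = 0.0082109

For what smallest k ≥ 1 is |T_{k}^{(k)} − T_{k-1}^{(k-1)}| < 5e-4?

k = 3

|T_{1}^{(1)} − T_{0}^{(0)}| = 0.0626177 ≥ 5e-4
|T_{2}^{(2)} − T_{1}^{(1)}| = 0.0040350 ≥ 5e-4
|T_{3}^{(3)} − T_{2}^{(2)}| = 0.0000272 < 5e-4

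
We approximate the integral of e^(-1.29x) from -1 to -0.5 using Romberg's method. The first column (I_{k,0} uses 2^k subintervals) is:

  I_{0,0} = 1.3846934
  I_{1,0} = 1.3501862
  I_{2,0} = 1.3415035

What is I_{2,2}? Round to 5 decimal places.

1.33860

I_{1,1} = (4·1.3501862 − 1.3846934) / 3 = 1.3386838
I_{2,1} = (4·1.3415035 − 1.3501862) / 3 = 1.3386093
I_{2,2} = 1.3386093 + (1.3386093 − 1.3386838)/15 = 1.3386043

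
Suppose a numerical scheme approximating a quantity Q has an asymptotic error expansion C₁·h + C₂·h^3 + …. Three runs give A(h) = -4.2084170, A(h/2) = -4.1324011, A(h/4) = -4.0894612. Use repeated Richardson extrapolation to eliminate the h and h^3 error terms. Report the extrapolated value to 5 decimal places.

-4.04511

First eliminate the h term (factor 2^1 = 2):
  B₁ = (2·(-4.1324011) − (-4.2084170))/1 = -4.0563852
  B₂ = (2·(-4.0894612) − (-4.1324011))/1 = -4.0465213
Then eliminate the h^3 term (factor 2^3 = 8):
  (8·(-4.0465213) − (-4.0563852))/7 = -4.0451122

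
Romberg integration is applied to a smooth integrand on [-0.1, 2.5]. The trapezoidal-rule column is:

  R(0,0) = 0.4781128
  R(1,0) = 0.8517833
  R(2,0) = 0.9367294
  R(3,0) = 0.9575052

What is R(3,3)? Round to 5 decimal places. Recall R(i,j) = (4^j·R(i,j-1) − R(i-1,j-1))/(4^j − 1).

0.96439

R(1,1) = 0.8517833 + (0.8517833 − 0.4781128)/3 = 0.9763401
R(2,1) = 0.9367294 + (0.9367294 − 0.8517833)/3 = 0.9650448
R(3,1) = 0.9575052 + (0.9575052 − 0.9367294)/3 = 0.9644305
R(2,2) = 0.9650448 + (0.9650448 − 0.9763401)/15 = 0.9642918
R(3,2) = (16·0.9644305 − 0.9650448) / 15 = 0.9643895
R(3,3) = 0.9643895 + (0.9643895 − 0.9642918)/63 = 0.9643911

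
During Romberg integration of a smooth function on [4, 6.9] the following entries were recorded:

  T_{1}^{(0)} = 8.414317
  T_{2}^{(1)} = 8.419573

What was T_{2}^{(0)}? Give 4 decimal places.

8.4183

From T_{2}^{(1)} = (4·T_{2}^{(0)} − T_{1}^{(0)})/3, solve for T_{2}^{(0)}:
4·T_{2}^{(0)} = 3·8.419573 + 8.414317 = 33.673036
T_{2}^{(0)} = 8.418259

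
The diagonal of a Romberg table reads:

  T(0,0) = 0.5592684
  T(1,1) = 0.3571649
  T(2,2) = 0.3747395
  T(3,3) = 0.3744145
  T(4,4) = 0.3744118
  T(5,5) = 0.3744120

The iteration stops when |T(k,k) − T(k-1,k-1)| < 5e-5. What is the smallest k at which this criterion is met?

|T(1,1) − T(0,0)| = 0.2021035 ≥ 5e-5
|T(2,2) − T(1,1)| = 0.0175746 ≥ 5e-5
|T(3,3) − T(2,2)| = 0.0003250 ≥ 5e-5
|T(4,4) − T(3,3)| = 0.0000027 < 5e-5

k = 4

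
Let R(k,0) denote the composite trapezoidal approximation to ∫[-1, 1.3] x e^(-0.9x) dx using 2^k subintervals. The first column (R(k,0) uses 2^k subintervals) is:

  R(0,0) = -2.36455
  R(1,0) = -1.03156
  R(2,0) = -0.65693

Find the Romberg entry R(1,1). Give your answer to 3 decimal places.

-0.587

R(1,1) = (4·(-1.03156) − (-2.36455)) / 3 = -0.58723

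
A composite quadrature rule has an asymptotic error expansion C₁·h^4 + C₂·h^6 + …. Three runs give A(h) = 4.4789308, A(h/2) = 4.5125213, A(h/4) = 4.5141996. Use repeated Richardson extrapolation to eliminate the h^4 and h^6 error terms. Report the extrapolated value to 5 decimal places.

First eliminate the h^4 term (factor 2^4 = 16):
  B₁ = (16·4.5125213 − 4.4789308)/15 = 4.5147607
  B₂ = (16·4.5141996 − 4.5125213)/15 = 4.5143115
Then eliminate the h^6 term (factor 2^6 = 64):
  (64·4.5143115 − 4.5147607)/63 = 4.5143044

4.51430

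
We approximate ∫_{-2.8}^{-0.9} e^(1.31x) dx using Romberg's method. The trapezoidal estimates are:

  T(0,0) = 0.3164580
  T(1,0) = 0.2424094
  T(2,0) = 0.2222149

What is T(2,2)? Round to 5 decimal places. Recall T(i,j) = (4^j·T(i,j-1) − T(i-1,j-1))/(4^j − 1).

0.21533

Richardson extrapolation on the trapezoidal column (denominator 4−1=3):
T(1,1) = (4·0.2424094 − 0.3164580) / 3 = 0.2177265
T(2,1) = (4·0.2222149 − 0.2424094) / 3 = 0.2154834
T(2,2) = (16·0.2154834 − 0.2177265) / 15 = 0.2153339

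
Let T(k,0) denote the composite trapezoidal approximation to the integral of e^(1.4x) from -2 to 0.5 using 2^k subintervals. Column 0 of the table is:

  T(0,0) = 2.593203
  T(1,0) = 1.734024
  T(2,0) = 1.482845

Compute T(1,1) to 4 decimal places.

1.4476

T(1,1) = 1.734024 + (1.734024 − 2.593203)/3 = 1.447631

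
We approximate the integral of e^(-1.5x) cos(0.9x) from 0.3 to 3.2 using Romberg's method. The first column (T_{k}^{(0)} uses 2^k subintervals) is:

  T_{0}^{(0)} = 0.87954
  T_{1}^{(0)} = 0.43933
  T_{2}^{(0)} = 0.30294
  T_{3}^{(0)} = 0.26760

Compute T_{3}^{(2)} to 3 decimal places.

Richardson extrapolation on the trapezoidal column (denominator 4−1=3):
T_{2}^{(1)} = 0.30294 + (0.30294 − 0.43933)/3 = 0.25748
T_{3}^{(1)} = 0.26760 + (0.26760 − 0.30294)/3 = 0.25582
T_{3}^{(2)} = 0.25582 + (0.25582 − 0.25748)/15 = 0.25571

0.256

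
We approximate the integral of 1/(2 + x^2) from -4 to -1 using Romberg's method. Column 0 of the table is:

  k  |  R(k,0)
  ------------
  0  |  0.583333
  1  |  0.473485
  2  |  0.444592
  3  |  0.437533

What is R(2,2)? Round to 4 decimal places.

R(1,1) = 0.473485 + (0.473485 − 0.583333)/3 = 0.436869
R(2,1) = 0.444592 + (0.444592 − 0.473485)/3 = 0.434961
R(2,2) = (16·0.434961 − 0.436869) / 15 = 0.434834

0.4348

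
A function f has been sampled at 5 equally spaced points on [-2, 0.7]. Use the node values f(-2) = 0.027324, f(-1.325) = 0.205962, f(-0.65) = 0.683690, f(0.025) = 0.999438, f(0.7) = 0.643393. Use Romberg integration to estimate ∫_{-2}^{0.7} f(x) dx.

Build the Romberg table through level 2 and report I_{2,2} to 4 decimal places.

1.5442

I_{0,0} (trapezoid, 1 panel, h=2.7000): 0.905468
I_{1,0} (trapezoid, 2 panels, h=1.3500): 1.375715
I_{2,0} (trapezoid, 4 panels, h=0.6750): 1.501503
I_{1,1} = 1.375715 + (1.375715 − 0.905468)/3 = 1.532464
I_{2,1} = 1.501503 + (1.501503 − 1.375715)/3 = 1.543432
I_{2,2} = 1.543432 + (1.543432 − 1.532464)/15 = 1.544163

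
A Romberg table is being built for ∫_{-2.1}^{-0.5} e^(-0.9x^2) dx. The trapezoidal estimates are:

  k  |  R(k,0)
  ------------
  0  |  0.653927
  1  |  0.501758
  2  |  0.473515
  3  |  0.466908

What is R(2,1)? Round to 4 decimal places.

Richardson extrapolation on the trapezoidal column (denominator 4−1=3):
R(2,1) = (4·0.473515 − 0.501758) / 3 = 0.464101

0.4641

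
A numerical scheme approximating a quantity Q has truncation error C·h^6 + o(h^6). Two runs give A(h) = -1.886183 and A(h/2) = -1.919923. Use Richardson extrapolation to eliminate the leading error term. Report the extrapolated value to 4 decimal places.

-1.9205

Extrapolated value = (64·A(h/2) − A(h)) / (64 − 1)
= (64·(-1.919923) − (-1.886183)) / 63
= -120.988889 / 63 = -1.920459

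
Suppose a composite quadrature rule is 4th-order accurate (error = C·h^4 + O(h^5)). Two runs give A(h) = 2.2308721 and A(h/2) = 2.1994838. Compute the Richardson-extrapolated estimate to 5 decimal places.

2.19739

The leading error scales as h^4; refining by a factor of 2 reduces it by 2^4 = 16.
Extrapolated value = (16·A(h/2) − A(h)) / (16 − 1)
= (16·2.1994838 − 2.2308721) / 15
= 32.9608687 / 15 = 2.1973912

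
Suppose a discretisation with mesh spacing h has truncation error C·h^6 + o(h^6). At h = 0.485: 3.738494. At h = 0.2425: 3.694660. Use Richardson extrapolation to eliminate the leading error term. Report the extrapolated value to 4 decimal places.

3.6940

Extrapolated value = (64·A(h/2) − A(h)) / (64 − 1)
= (64·3.694660 − 3.738494) / 63
= 232.719746 / 63 = 3.693964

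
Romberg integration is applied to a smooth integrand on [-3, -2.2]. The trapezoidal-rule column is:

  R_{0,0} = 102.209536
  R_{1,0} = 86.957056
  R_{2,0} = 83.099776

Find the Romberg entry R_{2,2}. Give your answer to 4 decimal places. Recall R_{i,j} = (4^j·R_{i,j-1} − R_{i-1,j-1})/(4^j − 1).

R_{1,1} = 86.957056 + (86.957056 − 102.209536)/3 = 81.872896
R_{2,1} = (4·83.099776 − 86.957056) / 3 = 81.814016
R_{2,2} = (16·81.814016 − 81.872896) / 15 = 81.810091

81.8101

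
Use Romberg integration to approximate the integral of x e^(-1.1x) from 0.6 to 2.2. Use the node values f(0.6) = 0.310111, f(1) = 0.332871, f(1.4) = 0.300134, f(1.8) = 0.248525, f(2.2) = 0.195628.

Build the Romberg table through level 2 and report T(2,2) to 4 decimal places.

T(0,0) (trapezoid, 1 panel, h=1.6000): 0.404591
T(1,0) (trapezoid, 2 panels, h=0.8000): 0.442403
T(2,0) (trapezoid, 4 panels, h=0.4000): 0.453760
T(1,1) = 0.442403 + (0.442403 − 0.404591)/3 = 0.455007
T(2,1) = 0.453760 + (0.453760 − 0.442403)/3 = 0.457546
T(2,2) = 0.457546 + (0.457546 − 0.455007)/15 = 0.457715

0.4577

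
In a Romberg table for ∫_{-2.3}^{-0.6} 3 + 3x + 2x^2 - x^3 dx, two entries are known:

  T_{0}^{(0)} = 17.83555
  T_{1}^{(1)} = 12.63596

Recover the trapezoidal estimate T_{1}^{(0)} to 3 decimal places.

13.936

From T_{1}^{(1)} = (4·T_{1}^{(0)} − T_{0}^{(0)})/3, solve for T_{1}^{(0)}:
4·T_{1}^{(0)} = 3·12.63596 + 17.83555 = 55.74343
T_{1}^{(0)} = 13.93586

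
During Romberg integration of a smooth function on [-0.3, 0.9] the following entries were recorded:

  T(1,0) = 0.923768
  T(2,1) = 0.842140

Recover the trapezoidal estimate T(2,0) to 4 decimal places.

From T(2,1) = (4·T(2,0) − T(1,0))/3, solve for T(2,0):
4·T(2,0) = 3·0.842140 + 0.923768 = 3.450188
T(2,0) = 0.862547

0.8625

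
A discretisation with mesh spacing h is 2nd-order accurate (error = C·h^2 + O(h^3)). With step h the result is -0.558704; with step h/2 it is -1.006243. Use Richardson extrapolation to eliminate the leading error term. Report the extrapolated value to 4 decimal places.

The leading error scales as h^2; refining by a factor of 2 reduces it by 2^2 = 4.
Extrapolated value = (4·A(h/2) − A(h)) / (4 − 1)
= (4·(-1.006243) − (-0.558704)) / 3
= -3.466268 / 3 = -1.155423

-1.1554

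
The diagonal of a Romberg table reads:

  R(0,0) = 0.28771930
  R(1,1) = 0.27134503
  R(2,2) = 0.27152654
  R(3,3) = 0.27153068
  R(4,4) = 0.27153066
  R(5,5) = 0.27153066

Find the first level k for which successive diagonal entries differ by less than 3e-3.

|R(1,1) − R(0,0)| = 0.01637427 ≥ 3e-3
|R(2,2) − R(1,1)| = 0.00018151 < 3e-3

k = 2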